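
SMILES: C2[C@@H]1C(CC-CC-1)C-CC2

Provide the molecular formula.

Heavy atoms from the SMILES: 10 C.
Implicit hydrogens by atom environment:
  8 × C: 2 H each → 16
  2 × C: 1 H each → 2
  Total hydrogens = 18.
Molecular formula: C10H18

C10H18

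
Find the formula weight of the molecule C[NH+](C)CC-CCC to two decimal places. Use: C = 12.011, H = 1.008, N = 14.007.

Molecular formula: C7H18N+.
M = 7×12.011 + 18×1.008 + 1×14.007 = 116.23 g/mol.

116.23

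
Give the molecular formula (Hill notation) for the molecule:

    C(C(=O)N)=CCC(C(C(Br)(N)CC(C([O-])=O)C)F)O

Heavy atoms from the SMILES: 1 Br, 11 C, 1 F, 2 N, 4 O.
Implicit hydrogens by atom environment:
  5 × C: 1 H each → 5
  3 × C: no H
  2 × C: 2 H each → 4
  2 × N: 2 H each → 4
  2 × O: no H
  1 × Br: no H
  1 × C: 3 H
  1 × F: no H
  1 × O: 1 H
  1 × O (charge -1): no H
  Total hydrogens = 17.
Net charge -1.
Molecular formula: C11H17BrFN2O4-

C11H17BrFN2O4-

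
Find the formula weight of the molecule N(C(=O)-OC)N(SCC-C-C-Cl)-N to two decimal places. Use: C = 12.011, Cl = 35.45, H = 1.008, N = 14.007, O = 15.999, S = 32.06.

227.71

Molecular formula: C6H14ClN3O2S.
M = 6×12.011 + 1×35.45 + 14×1.008 + 3×14.007 + 2×15.999 + 1×32.06 = 227.71 g/mol.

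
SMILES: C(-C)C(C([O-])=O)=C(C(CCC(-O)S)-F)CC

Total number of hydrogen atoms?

18

Hydrogens are implicit in SMILES; fill each atom to its normal valence:
  4 × C: 2 H each → 8
  3 × C: no H
  2 × C: 3 H each → 6
  2 × C: 1 H each → 2
  1 × F: no H
  1 × O: 1 H
  1 × O: no H
  1 × O (charge -1): no H
  1 × S: 1 H
  Total hydrogens = 18.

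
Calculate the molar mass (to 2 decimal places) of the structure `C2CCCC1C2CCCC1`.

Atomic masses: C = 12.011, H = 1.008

138.25

Molecular formula: C10H18.
M = 10×12.011 + 18×1.008 = 138.25 g/mol.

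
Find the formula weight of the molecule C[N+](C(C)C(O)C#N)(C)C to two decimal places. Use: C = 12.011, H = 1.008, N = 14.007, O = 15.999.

143.21

Molecular formula: C7H15N2O+.
M = 7×12.011 + 15×1.008 + 2×14.007 + 1×15.999 = 143.21 g/mol.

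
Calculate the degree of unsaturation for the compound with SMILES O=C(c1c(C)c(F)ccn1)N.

5

Molecular formula from the SMILES: C7H7FN2O.
DoU = (2C + 2 + N − H − X)/2 = (2·7 + 2 + 2 − 7 − 1)/2 = 10/2 = 5.
(Structurally: 1 ring(s) + 4 π bond(s) = 5.)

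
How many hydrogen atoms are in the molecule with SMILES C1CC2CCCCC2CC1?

Hydrogens are implicit in SMILES; fill each atom to its normal valence:
  8 × C: 2 H each → 16
  2 × C: 1 H each → 2
  Total hydrogens = 18.

18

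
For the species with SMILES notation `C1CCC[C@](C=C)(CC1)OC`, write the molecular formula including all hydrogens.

C10H18O

Heavy atoms from the SMILES: 10 C, 1 O.
Implicit hydrogens by atom environment:
  7 × C: 2 H each → 14
  1 × C: 3 H
  1 × C: 1 H
  1 × C: no H
  1 × O: no H
  Total hydrogens = 18.
Molecular formula: C10H18O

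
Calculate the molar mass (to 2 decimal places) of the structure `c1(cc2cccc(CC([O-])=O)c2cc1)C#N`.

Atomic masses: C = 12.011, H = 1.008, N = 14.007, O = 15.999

210.21

Molecular formula: C13H8NO2-.
M = 13×12.011 + 8×1.008 + 1×14.007 + 2×15.999 = 210.21 g/mol.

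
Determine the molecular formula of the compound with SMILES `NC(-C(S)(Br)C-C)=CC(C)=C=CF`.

Heavy atoms from the SMILES: 1 Br, 9 C, 1 F, 1 N, 1 S.
Implicit hydrogens by atom environment:
  4 × C: no H
  2 × C: 3 H each → 6
  2 × C: 1 H each → 2
  1 × Br: no H
  1 × C: 2 H
  1 × F: no H
  1 × N: 2 H
  1 × S: 1 H
  Total hydrogens = 13.
Molecular formula: C9H13BrFNS

C9H13BrFNS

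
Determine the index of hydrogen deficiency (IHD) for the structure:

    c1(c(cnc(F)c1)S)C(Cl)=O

5

Molecular formula from the SMILES: C6H3ClFNOS.
DoU = (2C + 2 + N − H − X)/2 = (2·6 + 2 + 1 − 3 − 2)/2 = 10/2 = 5.
(Structurally: 1 ring(s) + 4 π bond(s) = 5.)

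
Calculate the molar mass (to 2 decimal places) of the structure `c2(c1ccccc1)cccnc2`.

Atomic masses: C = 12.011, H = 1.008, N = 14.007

155.20

Molecular formula: C11H9N.
M = 11×12.011 + 9×1.008 + 1×14.007 = 155.20 g/mol.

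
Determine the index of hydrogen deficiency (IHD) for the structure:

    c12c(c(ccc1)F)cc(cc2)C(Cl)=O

Molecular formula from the SMILES: C11H6ClFO.
DoU = (2C + 2 + N − H − X)/2 = (2·11 + 2 + 0 − 6 − 2)/2 = 16/2 = 8.
(Structurally: 2 ring(s) + 6 π bond(s) = 8.)

8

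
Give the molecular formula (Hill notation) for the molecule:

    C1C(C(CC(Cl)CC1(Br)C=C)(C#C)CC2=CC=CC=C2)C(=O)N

C19H21BrClNO

Heavy atoms from the SMILES: 1 Br, 19 C, 1 Cl, 1 N, 1 O.
Implicit hydrogens by atom environment:
  5 × C: 2 H each → 10
  5 × C (aromatic): 1 H each → 5
  4 × C: 1 H each → 4
  4 × C: no H
  1 × Br: no H
  1 × C (aromatic): no H
  1 × Cl: no H
  1 × N: 2 H
  1 × O: no H
  Total hydrogens = 21.
Molecular formula: C19H21BrClNO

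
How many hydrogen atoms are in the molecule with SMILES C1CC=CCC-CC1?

14

Hydrogens are implicit in SMILES; fill each atom to its normal valence:
  6 × C: 2 H each → 12
  2 × C: 1 H each → 2
  Total hydrogens = 14.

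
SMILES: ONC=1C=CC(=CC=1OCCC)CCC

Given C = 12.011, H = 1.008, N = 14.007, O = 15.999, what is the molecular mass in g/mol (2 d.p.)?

209.29

Molecular formula: C12H19NO2.
M = 12×12.011 + 19×1.008 + 1×14.007 + 2×15.999 = 209.29 g/mol.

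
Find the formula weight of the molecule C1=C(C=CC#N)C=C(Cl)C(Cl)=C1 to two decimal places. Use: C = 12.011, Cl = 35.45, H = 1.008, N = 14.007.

198.05

Molecular formula: C9H5Cl2N.
M = 9×12.011 + 2×35.45 + 5×1.008 + 1×14.007 = 198.05 g/mol.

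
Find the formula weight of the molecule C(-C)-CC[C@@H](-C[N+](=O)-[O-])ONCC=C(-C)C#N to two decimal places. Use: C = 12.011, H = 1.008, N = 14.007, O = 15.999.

241.29

Molecular formula: C11H19N3O3.
M = 11×12.011 + 19×1.008 + 3×14.007 + 3×15.999 = 241.29 g/mol.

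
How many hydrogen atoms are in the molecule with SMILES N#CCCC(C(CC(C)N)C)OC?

Hydrogens are implicit in SMILES; fill each atom to its normal valence:
  3 × C: 3 H each → 9
  3 × C: 2 H each → 6
  3 × C: 1 H each → 3
  1 × C: no H
  1 × N: 2 H
  1 × N: no H
  1 × O: no H
  Total hydrogens = 20.

20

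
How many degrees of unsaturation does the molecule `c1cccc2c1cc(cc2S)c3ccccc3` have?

11

Molecular formula from the SMILES: C16H12S.
DoU = (2C + 2 + N − H − X)/2 = (2·16 + 2 + 0 − 12 − 0)/2 = 22/2 = 11.
(Structurally: 3 ring(s) + 8 π bond(s) = 11.)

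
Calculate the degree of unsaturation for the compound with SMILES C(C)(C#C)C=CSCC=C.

Molecular formula from the SMILES: C9H12S.
DoU = (2C + 2 + N − H − X)/2 = (2·9 + 2 + 0 − 12 − 0)/2 = 8/2 = 4.
(Structurally: 0 ring(s) + 4 π bond(s) = 4.)

4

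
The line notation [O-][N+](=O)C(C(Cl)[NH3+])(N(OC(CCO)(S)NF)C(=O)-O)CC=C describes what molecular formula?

Heavy atoms from the SMILES: 9 C, 1 Cl, 1 F, 4 N, 6 O, 1 S.
Implicit hydrogens by atom environment:
  4 × C: 2 H each → 8
  3 × C: no H
  3 × O: no H
  2 × C: 1 H each → 2
  2 × O: 1 H each → 2
  1 × Cl: no H
  1 × F: no H
  1 × N (charge +1): 3 H
  1 × N: 1 H
  1 × N (charge +1): no H
  1 × N: no H
  1 × O (charge -1): no H
  1 × S: 1 H
  Total hydrogens = 17.
Net charge +1.
Molecular formula: C9H17ClFN4O6S+

C9H17ClFN4O6S+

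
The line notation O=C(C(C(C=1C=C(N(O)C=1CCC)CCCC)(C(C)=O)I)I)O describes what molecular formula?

C16H23I2NO4

Heavy atoms from the SMILES: 16 C, 2 I, 1 N, 4 O.
Implicit hydrogens by atom environment:
  5 × C: 2 H each → 10
  3 × C: 3 H each → 9
  3 × C (aromatic): no H
  3 × C: no H
  2 × I: no H
  2 × O: 1 H each → 2
  2 × O: no H
  1 × C (aromatic): 1 H
  1 × C: 1 H
  1 × N (aromatic): no H
  Total hydrogens = 23.
Molecular formula: C16H23I2NO4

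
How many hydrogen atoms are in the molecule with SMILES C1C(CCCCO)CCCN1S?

19

Hydrogens are implicit in SMILES; fill each atom to its normal valence:
  8 × C: 2 H each → 16
  1 × C: 1 H
  1 × N: no H
  1 × O: 1 H
  1 × S: 1 H
  Total hydrogens = 19.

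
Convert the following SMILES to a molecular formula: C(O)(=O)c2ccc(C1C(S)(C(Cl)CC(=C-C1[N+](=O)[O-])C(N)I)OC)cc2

C16H18ClIN2O5S

Heavy atoms from the SMILES: 16 C, 1 Cl, 1 I, 2 N, 5 O, 1 S.
Implicit hydrogens by atom environment:
  5 × C: 1 H each → 5
  4 × C (aromatic): 1 H each → 4
  3 × C: no H
  3 × O: no H
  2 × C (aromatic): no H
  1 × C: 3 H
  1 × C: 2 H
  1 × Cl: no H
  1 × I: no H
  1 × N: 2 H
  1 × N (charge +1): no H
  1 × O: 1 H
  1 × O (charge -1): no H
  1 × S: 1 H
  Total hydrogens = 18.
Molecular formula: C16H18ClIN2O5S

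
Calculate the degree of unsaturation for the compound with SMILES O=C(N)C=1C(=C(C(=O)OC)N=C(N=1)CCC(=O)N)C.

7

Molecular formula from the SMILES: C11H14N4O4.
DoU = (2C + 2 + N − H − X)/2 = (2·11 + 2 + 4 − 14 − 0)/2 = 14/2 = 7.
(Structurally: 1 ring(s) + 6 π bond(s) = 7.)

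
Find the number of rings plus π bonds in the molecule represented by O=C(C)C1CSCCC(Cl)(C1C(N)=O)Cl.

3

Molecular formula from the SMILES: C9H13Cl2NO2S.
DoU = (2C + 2 + N − H − X)/2 = (2·9 + 2 + 1 − 13 − 2)/2 = 6/2 = 3.
(Structurally: 1 ring(s) + 2 π bond(s) = 3.)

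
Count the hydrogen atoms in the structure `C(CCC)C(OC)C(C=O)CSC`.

20

Hydrogens are implicit in SMILES; fill each atom to its normal valence:
  4 × C: 2 H each → 8
  3 × C: 3 H each → 9
  3 × C: 1 H each → 3
  2 × O: no H
  1 × S: no H
  Total hydrogens = 20.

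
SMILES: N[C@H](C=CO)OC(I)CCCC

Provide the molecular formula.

Heavy atoms from the SMILES: 8 C, 1 I, 1 N, 2 O.
Implicit hydrogens by atom environment:
  4 × C: 1 H each → 4
  3 × C: 2 H each → 6
  1 × C: 3 H
  1 × I: no H
  1 × N: 2 H
  1 × O: 1 H
  1 × O: no H
  Total hydrogens = 16.
Molecular formula: C8H16INO2

C8H16INO2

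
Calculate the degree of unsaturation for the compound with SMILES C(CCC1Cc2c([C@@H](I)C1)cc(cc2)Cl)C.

Molecular formula from the SMILES: C14H18ClI.
DoU = (2C + 2 + N − H − X)/2 = (2·14 + 2 + 0 − 18 − 2)/2 = 10/2 = 5.
(Structurally: 2 ring(s) + 3 π bond(s) = 5.)

5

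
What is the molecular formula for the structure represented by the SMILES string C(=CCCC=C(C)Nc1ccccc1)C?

Heavy atoms from the SMILES: 14 C, 1 N.
Implicit hydrogens by atom environment:
  5 × C (aromatic): 1 H each → 5
  3 × C: 1 H each → 3
  2 × C: 3 H each → 6
  2 × C: 2 H each → 4
  1 × C: no H
  1 × C (aromatic): no H
  1 × N: 1 H
  Total hydrogens = 19.
Molecular formula: C14H19N

C14H19N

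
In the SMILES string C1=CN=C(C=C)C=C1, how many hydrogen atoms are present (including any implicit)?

Hydrogens are implicit in SMILES; fill each atom to its normal valence:
  4 × C (aromatic): 1 H each → 4
  1 × C: 2 H
  1 × C: 1 H
  1 × C (aromatic): no H
  1 × N (aromatic): no H
  Total hydrogens = 7.

7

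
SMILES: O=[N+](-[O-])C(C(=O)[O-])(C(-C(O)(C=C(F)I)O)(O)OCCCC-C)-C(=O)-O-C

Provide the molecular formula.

C13H18FINO10-

Heavy atoms from the SMILES: 13 C, 1 F, 1 I, 1 N, 10 O.
Implicit hydrogens by atom environment:
  6 × C: no H
  5 × O: no H
  4 × C: 2 H each → 8
  3 × O: 1 H each → 3
  2 × C: 3 H each → 6
  2 × O (charge -1): no H
  1 × C: 1 H
  1 × F: no H
  1 × I: no H
  1 × N (charge +1): no H
  Total hydrogens = 18.
Net charge -1.
Molecular formula: C13H18FINO10-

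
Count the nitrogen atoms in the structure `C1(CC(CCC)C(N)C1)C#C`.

The symbol for nitrogen appears 1 time in the SMILES.

1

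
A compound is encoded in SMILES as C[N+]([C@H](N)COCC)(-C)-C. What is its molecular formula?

Heavy atoms from the SMILES: 7 C, 2 N, 1 O.
Implicit hydrogens by atom environment:
  4 × C: 3 H each → 12
  2 × C: 2 H each → 4
  1 × C: 1 H
  1 × N: 2 H
  1 × N (charge +1): no H
  1 × O: no H
  Total hydrogens = 19.
Net charge +1.
Molecular formula: C7H19N2O+

C7H19N2O+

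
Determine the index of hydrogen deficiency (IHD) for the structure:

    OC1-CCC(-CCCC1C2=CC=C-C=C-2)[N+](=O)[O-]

Molecular formula from the SMILES: C14H19NO3.
DoU = (2C + 2 + N − H − X)/2 = (2·14 + 2 + 1 − 19 − 0)/2 = 12/2 = 6.
(Structurally: 2 ring(s) + 4 π bond(s) = 6.)

6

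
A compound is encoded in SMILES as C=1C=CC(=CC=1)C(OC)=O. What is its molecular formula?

Heavy atoms from the SMILES: 8 C, 2 O.
Implicit hydrogens by atom environment:
  5 × C (aromatic): 1 H each → 5
  2 × O: no H
  1 × C: 3 H
  1 × C (aromatic): no H
  1 × C: no H
  Total hydrogens = 8.
Molecular formula: C8H8O2

C8H8O2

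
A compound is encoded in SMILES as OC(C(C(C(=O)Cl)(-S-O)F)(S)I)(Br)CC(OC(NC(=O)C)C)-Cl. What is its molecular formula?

C10H14BrCl2FINO5S2

Heavy atoms from the SMILES: 1 Br, 10 C, 2 Cl, 1 F, 1 I, 1 N, 5 O, 2 S.
Implicit hydrogens by atom environment:
  5 × C: no H
  3 × O: no H
  2 × C: 3 H each → 6
  2 × C: 1 H each → 2
  2 × Cl: no H
  2 × O: 1 H each → 2
  1 × Br: no H
  1 × C: 2 H
  1 × F: no H
  1 × I: no H
  1 × N: 1 H
  1 × S: 1 H
  1 × S: no H
  Total hydrogens = 14.
Molecular formula: C10H14BrCl2FINO5S2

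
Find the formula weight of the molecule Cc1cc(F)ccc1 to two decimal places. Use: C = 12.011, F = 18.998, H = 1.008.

Molecular formula: C7H7F.
M = 7×12.011 + 1×18.998 + 7×1.008 = 110.13 g/mol.

110.13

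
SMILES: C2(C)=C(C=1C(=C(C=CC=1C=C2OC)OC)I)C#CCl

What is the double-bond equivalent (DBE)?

9

Molecular formula from the SMILES: C15H12ClIO2.
DoU = (2C + 2 + N − H − X)/2 = (2·15 + 2 + 0 − 12 − 2)/2 = 18/2 = 9.
(Structurally: 2 ring(s) + 7 π bond(s) = 9.)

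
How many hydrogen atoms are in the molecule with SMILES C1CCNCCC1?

13

Hydrogens are implicit in SMILES; fill each atom to its normal valence:
  6 × C: 2 H each → 12
  1 × N: 1 H
  Total hydrogens = 13.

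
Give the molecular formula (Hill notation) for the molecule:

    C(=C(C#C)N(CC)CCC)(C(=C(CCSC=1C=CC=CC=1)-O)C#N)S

Heavy atoms from the SMILES: 20 C, 2 N, 1 O, 2 S.
Implicit hydrogens by atom environment:
  6 × C: no H
  5 × C: 2 H each → 10
  5 × C (aromatic): 1 H each → 5
  2 × C: 3 H each → 6
  2 × N: no H
  1 × C: 1 H
  1 × C (aromatic): no H
  1 × O: 1 H
  1 × S: 1 H
  1 × S: no H
  Total hydrogens = 24.
Molecular formula: C20H24N2OS2

C20H24N2OS2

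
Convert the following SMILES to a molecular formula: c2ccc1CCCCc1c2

C10H12

Heavy atoms from the SMILES: 10 C.
Implicit hydrogens by atom environment:
  4 × C: 2 H each → 8
  4 × C (aromatic): 1 H each → 4
  2 × C (aromatic): no H
  Total hydrogens = 12.
Molecular formula: C10H12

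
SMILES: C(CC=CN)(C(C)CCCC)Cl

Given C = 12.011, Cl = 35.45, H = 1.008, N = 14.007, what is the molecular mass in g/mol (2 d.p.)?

189.73

Molecular formula: C10H20ClN.
M = 10×12.011 + 1×35.45 + 20×1.008 + 1×14.007 = 189.73 g/mol.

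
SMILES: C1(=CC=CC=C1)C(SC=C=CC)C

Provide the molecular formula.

Heavy atoms from the SMILES: 12 C, 1 S.
Implicit hydrogens by atom environment:
  5 × C (aromatic): 1 H each → 5
  3 × C: 1 H each → 3
  2 × C: 3 H each → 6
  1 × C: no H
  1 × C (aromatic): no H
  1 × S: no H
  Total hydrogens = 14.
Molecular formula: C12H14S

C12H14S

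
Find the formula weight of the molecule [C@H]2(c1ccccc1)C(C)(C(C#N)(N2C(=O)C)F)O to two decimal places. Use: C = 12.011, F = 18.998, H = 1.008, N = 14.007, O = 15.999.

248.26

Molecular formula: C13H13FN2O2.
M = 13×12.011 + 1×18.998 + 13×1.008 + 2×14.007 + 2×15.999 = 248.26 g/mol.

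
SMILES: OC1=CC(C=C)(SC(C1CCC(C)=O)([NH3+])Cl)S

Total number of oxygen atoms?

2

The symbol for oxygen appears 2 times in the SMILES.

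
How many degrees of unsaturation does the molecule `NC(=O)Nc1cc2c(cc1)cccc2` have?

8

Molecular formula from the SMILES: C11H10N2O.
DoU = (2C + 2 + N − H − X)/2 = (2·11 + 2 + 2 − 10 − 0)/2 = 16/2 = 8.
(Structurally: 2 ring(s) + 6 π bond(s) = 8.)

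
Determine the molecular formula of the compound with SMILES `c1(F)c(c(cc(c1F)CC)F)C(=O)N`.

C9H8F3NO

Heavy atoms from the SMILES: 9 C, 3 F, 1 N, 1 O.
Implicit hydrogens by atom environment:
  5 × C (aromatic): no H
  3 × F: no H
  1 × C: 3 H
  1 × C: 2 H
  1 × C (aromatic): 1 H
  1 × C: no H
  1 × N: 2 H
  1 × O: no H
  Total hydrogens = 8.
Molecular formula: C9H8F3NO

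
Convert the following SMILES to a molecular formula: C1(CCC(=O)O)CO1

Heavy atoms from the SMILES: 5 C, 3 O.
Implicit hydrogens by atom environment:
  3 × C: 2 H each → 6
  2 × O: no H
  1 × C: 1 H
  1 × C: no H
  1 × O: 1 H
  Total hydrogens = 8.
Molecular formula: C5H8O3

C5H8O3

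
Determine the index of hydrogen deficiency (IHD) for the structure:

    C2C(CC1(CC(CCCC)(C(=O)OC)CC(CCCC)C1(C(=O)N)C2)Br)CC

Molecular formula from the SMILES: C23H40BrNO3.
DoU = (2C + 2 + N − H − X)/2 = (2·23 + 2 + 1 − 40 − 1)/2 = 8/2 = 4.
(Structurally: 2 ring(s) + 2 π bond(s) = 4.)

4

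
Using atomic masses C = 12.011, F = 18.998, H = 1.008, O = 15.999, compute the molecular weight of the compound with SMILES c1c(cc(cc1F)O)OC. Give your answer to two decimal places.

Molecular formula: C7H7FO2.
M = 7×12.011 + 1×18.998 + 7×1.008 + 2×15.999 = 142.13 g/mol.

142.13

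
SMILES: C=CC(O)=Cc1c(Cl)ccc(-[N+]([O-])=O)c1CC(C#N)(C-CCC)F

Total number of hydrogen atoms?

Hydrogens are implicit in SMILES; fill each atom to its normal valence:
  5 × C: 2 H each → 10
  4 × C (aromatic): no H
  3 × C: no H
  2 × C (aromatic): 1 H each → 2
  2 × C: 1 H each → 2
  1 × C: 3 H
  1 × Cl: no H
  1 × F: no H
  1 × N (charge +1): no H
  1 × N: no H
  1 × O: 1 H
  1 × O: no H
  1 × O (charge -1): no H
  Total hydrogens = 18.

18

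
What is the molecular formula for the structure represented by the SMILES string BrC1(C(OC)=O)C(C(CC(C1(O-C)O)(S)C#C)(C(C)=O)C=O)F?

C14H16BrFO6S

Heavy atoms from the SMILES: 1 Br, 14 C, 1 F, 6 O, 1 S.
Implicit hydrogens by atom environment:
  7 × C: no H
  5 × O: no H
  3 × C: 3 H each → 9
  3 × C: 1 H each → 3
  1 × Br: no H
  1 × C: 2 H
  1 × F: no H
  1 × O: 1 H
  1 × S: 1 H
  Total hydrogens = 16.
Molecular formula: C14H16BrFO6S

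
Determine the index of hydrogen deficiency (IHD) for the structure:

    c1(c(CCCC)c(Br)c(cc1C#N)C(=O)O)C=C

Molecular formula from the SMILES: C14H14BrNO2.
DoU = (2C + 2 + N − H − X)/2 = (2·14 + 2 + 1 − 14 − 1)/2 = 16/2 = 8.
(Structurally: 1 ring(s) + 7 π bond(s) = 8.)

8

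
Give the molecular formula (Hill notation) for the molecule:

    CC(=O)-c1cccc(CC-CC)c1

C12H16O

Heavy atoms from the SMILES: 12 C, 1 O.
Implicit hydrogens by atom environment:
  4 × C (aromatic): 1 H each → 4
  3 × C: 2 H each → 6
  2 × C: 3 H each → 6
  2 × C (aromatic): no H
  1 × C: no H
  1 × O: no H
  Total hydrogens = 16.
Molecular formula: C12H16O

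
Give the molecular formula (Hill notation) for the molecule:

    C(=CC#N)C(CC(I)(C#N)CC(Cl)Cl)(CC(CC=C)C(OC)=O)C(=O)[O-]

Heavy atoms from the SMILES: 17 C, 2 Cl, 1 I, 2 N, 4 O.
Implicit hydrogens by atom environment:
  6 × C: no H
  5 × C: 2 H each → 10
  5 × C: 1 H each → 5
  3 × O: no H
  2 × Cl: no H
  2 × N: no H
  1 × C: 3 H
  1 × I: no H
  1 × O (charge -1): no H
  Total hydrogens = 18.
Net charge -1.
Molecular formula: C17H18Cl2IN2O4-

C17H18Cl2IN2O4-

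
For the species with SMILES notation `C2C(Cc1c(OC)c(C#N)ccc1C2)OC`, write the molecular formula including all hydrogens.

Heavy atoms from the SMILES: 13 C, 1 N, 2 O.
Implicit hydrogens by atom environment:
  4 × C (aromatic): no H
  3 × C: 2 H each → 6
  2 × C: 3 H each → 6
  2 × C (aromatic): 1 H each → 2
  2 × O: no H
  1 × C: 1 H
  1 × C: no H
  1 × N: no H
  Total hydrogens = 15.
Molecular formula: C13H15NO2

C13H15NO2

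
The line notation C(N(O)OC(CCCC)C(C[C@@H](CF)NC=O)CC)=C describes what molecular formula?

Heavy atoms from the SMILES: 14 C, 1 F, 2 N, 3 O.
Implicit hydrogens by atom environment:
  7 × C: 2 H each → 14
  5 × C: 1 H each → 5
  2 × C: 3 H each → 6
  2 × O: no H
  1 × F: no H
  1 × N: 1 H
  1 × N: no H
  1 × O: 1 H
  Total hydrogens = 27.
Molecular formula: C14H27FN2O3

C14H27FN2O3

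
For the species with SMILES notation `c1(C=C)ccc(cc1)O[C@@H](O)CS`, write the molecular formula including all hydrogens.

C10H12O2S

Heavy atoms from the SMILES: 10 C, 2 O, 1 S.
Implicit hydrogens by atom environment:
  4 × C (aromatic): 1 H each → 4
  2 × C: 2 H each → 4
  2 × C: 1 H each → 2
  2 × C (aromatic): no H
  1 × O: 1 H
  1 × O: no H
  1 × S: 1 H
  Total hydrogens = 12.
Molecular formula: C10H12O2S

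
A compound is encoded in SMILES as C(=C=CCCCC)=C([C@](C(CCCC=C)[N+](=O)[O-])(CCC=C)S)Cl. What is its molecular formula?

Heavy atoms from the SMILES: 19 C, 1 Cl, 1 N, 2 O, 1 S.
Implicit hydrogens by atom environment:
  10 × C: 2 H each → 20
  4 × C: 1 H each → 4
  4 × C: no H
  1 × C: 3 H
  1 × Cl: no H
  1 × N (charge +1): no H
  1 × O: no H
  1 × O (charge -1): no H
  1 × S: 1 H
  Total hydrogens = 28.
Molecular formula: C19H28ClNO2S

C19H28ClNO2S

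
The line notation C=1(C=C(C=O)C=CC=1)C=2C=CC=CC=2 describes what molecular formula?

Heavy atoms from the SMILES: 13 C, 1 O.
Implicit hydrogens by atom environment:
  9 × C (aromatic): 1 H each → 9
  3 × C (aromatic): no H
  1 × C: 1 H
  1 × O: no H
  Total hydrogens = 10.
Molecular formula: C13H10O

C13H10O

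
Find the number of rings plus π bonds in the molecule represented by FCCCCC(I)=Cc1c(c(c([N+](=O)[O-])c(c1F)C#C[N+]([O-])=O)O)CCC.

9

Molecular formula from the SMILES: C17H17F2IN2O5.
DoU = (2C + 2 + N − H − X)/2 = (2·17 + 2 + 2 − 17 − 3)/2 = 18/2 = 9.
(Structurally: 1 ring(s) + 8 π bond(s) = 9.)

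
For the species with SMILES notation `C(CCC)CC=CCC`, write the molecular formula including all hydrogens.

Heavy atoms from the SMILES: 9 C.
Implicit hydrogens by atom environment:
  5 × C: 2 H each → 10
  2 × C: 3 H each → 6
  2 × C: 1 H each → 2
  Total hydrogens = 18.
Molecular formula: C9H18

C9H18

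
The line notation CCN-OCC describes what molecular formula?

C4H11NO

Heavy atoms from the SMILES: 4 C, 1 N, 1 O.
Implicit hydrogens by atom environment:
  2 × C: 3 H each → 6
  2 × C: 2 H each → 4
  1 × N: 1 H
  1 × O: no H
  Total hydrogens = 11.
Molecular formula: C4H11NO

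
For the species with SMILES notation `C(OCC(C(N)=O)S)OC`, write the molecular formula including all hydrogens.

Heavy atoms from the SMILES: 5 C, 1 N, 3 O, 1 S.
Implicit hydrogens by atom environment:
  3 × O: no H
  2 × C: 2 H each → 4
  1 × C: 3 H
  1 × C: 1 H
  1 × C: no H
  1 × N: 2 H
  1 × S: 1 H
  Total hydrogens = 11.
Molecular formula: C5H11NO3S

C5H11NO3S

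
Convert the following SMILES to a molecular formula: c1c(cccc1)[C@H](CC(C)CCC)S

C13H20S

Heavy atoms from the SMILES: 13 C, 1 S.
Implicit hydrogens by atom environment:
  5 × C (aromatic): 1 H each → 5
  3 × C: 2 H each → 6
  2 × C: 3 H each → 6
  2 × C: 1 H each → 2
  1 × C (aromatic): no H
  1 × S: 1 H
  Total hydrogens = 20.
Molecular formula: C13H20S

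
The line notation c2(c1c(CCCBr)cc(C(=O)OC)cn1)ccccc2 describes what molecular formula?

Heavy atoms from the SMILES: 1 Br, 16 C, 1 N, 2 O.
Implicit hydrogens by atom environment:
  7 × C (aromatic): 1 H each → 7
  4 × C (aromatic): no H
  3 × C: 2 H each → 6
  2 × O: no H
  1 × Br: no H
  1 × C: 3 H
  1 × C: no H
  1 × N (aromatic): no H
  Total hydrogens = 16.
Molecular formula: C16H16BrNO2

C16H16BrNO2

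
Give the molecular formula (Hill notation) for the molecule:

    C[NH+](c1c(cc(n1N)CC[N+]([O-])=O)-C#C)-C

C10H15N4O2+

Heavy atoms from the SMILES: 10 C, 4 N, 2 O.
Implicit hydrogens by atom environment:
  3 × C (aromatic): no H
  2 × C: 3 H each → 6
  2 × C: 2 H each → 4
  1 × C (aromatic): 1 H
  1 × C: 1 H
  1 × C: no H
  1 × N: 2 H
  1 × N (charge +1): 1 H
  1 × N (aromatic): no H
  1 × N (charge +1): no H
  1 × O: no H
  1 × O (charge -1): no H
  Total hydrogens = 15.
Net charge +1.
Molecular formula: C10H15N4O2+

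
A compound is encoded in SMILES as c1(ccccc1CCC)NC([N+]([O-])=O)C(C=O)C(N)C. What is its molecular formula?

Heavy atoms from the SMILES: 14 C, 3 N, 3 O.
Implicit hydrogens by atom environment:
  4 × C: 1 H each → 4
  4 × C (aromatic): 1 H each → 4
  2 × C: 3 H each → 6
  2 × C: 2 H each → 4
  2 × C (aromatic): no H
  2 × O: no H
  1 × N: 2 H
  1 × N: 1 H
  1 × N (charge +1): no H
  1 × O (charge -1): no H
  Total hydrogens = 21.
Molecular formula: C14H21N3O3

C14H21N3O3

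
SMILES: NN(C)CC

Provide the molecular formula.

Heavy atoms from the SMILES: 3 C, 2 N.
Implicit hydrogens by atom environment:
  2 × C: 3 H each → 6
  1 × C: 2 H
  1 × N: 2 H
  1 × N: no H
  Total hydrogens = 10.
Molecular formula: C3H10N2

C3H10N2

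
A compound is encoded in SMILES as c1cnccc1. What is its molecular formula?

Heavy atoms from the SMILES: 5 C, 1 N.
Implicit hydrogens by atom environment:
  5 × C (aromatic): 1 H each → 5
  1 × N (aromatic): no H
  Total hydrogens = 5.
Molecular formula: C5H5N

C5H5N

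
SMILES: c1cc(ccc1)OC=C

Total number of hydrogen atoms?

Hydrogens are implicit in SMILES; fill each atom to its normal valence:
  5 × C (aromatic): 1 H each → 5
  1 × C: 2 H
  1 × C: 1 H
  1 × C (aromatic): no H
  1 × O: no H
  Total hydrogens = 8.

8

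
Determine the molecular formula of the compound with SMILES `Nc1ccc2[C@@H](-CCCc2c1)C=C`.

Heavy atoms from the SMILES: 12 C, 1 N.
Implicit hydrogens by atom environment:
  4 × C: 2 H each → 8
  3 × C (aromatic): 1 H each → 3
  3 × C (aromatic): no H
  2 × C: 1 H each → 2
  1 × N: 2 H
  Total hydrogens = 15.
Molecular formula: C12H15N

C12H15N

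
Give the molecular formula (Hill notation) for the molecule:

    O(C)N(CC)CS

C4H11NOS

Heavy atoms from the SMILES: 4 C, 1 N, 1 O, 1 S.
Implicit hydrogens by atom environment:
  2 × C: 3 H each → 6
  2 × C: 2 H each → 4
  1 × N: no H
  1 × O: no H
  1 × S: 1 H
  Total hydrogens = 11.
Molecular formula: C4H11NOS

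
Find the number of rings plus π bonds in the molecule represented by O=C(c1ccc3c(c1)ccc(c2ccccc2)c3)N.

12

Molecular formula from the SMILES: C17H13NO.
DoU = (2C + 2 + N − H − X)/2 = (2·17 + 2 + 1 − 13 − 0)/2 = 24/2 = 12.
(Structurally: 3 ring(s) + 9 π bond(s) = 12.)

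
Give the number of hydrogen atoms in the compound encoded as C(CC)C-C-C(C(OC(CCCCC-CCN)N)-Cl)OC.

35

Hydrogens are implicit in SMILES; fill each atom to its normal valence:
  11 × C: 2 H each → 22
  3 × C: 1 H each → 3
  2 × C: 3 H each → 6
  2 × N: 2 H each → 4
  2 × O: no H
  1 × Cl: no H
  Total hydrogens = 35.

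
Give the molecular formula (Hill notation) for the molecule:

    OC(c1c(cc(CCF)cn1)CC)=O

C10H12FNO2

Heavy atoms from the SMILES: 10 C, 1 F, 1 N, 2 O.
Implicit hydrogens by atom environment:
  3 × C: 2 H each → 6
  3 × C (aromatic): no H
  2 × C (aromatic): 1 H each → 2
  1 × C: 3 H
  1 × C: no H
  1 × F: no H
  1 × N (aromatic): no H
  1 × O: 1 H
  1 × O: no H
  Total hydrogens = 12.
Molecular formula: C10H12FNO2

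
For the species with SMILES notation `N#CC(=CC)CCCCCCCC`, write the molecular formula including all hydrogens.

C12H21N

Heavy atoms from the SMILES: 12 C, 1 N.
Implicit hydrogens by atom environment:
  7 × C: 2 H each → 14
  2 × C: 3 H each → 6
  2 × C: no H
  1 × C: 1 H
  1 × N: no H
  Total hydrogens = 21.
Molecular formula: C12H21N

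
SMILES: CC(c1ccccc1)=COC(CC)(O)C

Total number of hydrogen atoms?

Hydrogens are implicit in SMILES; fill each atom to its normal valence:
  5 × C (aromatic): 1 H each → 5
  3 × C: 3 H each → 9
  2 × C: no H
  1 × C: 2 H
  1 × C: 1 H
  1 × C (aromatic): no H
  1 × O: 1 H
  1 × O: no H
  Total hydrogens = 18.

18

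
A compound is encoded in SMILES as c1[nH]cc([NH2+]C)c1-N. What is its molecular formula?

Heavy atoms from the SMILES: 5 C, 3 N.
Implicit hydrogens by atom environment:
  2 × C (aromatic): 1 H each → 2
  2 × C (aromatic): no H
  1 × C: 3 H
  1 × N (charge +1): 2 H
  1 × N: 2 H
  1 × N (aromatic): 1 H
  Total hydrogens = 10.
Net charge +1.
Molecular formula: C5H10N3+

C5H10N3+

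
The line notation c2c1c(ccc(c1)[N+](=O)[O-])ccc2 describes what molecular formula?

C10H7NO2

Heavy atoms from the SMILES: 10 C, 1 N, 2 O.
Implicit hydrogens by atom environment:
  7 × C (aromatic): 1 H each → 7
  3 × C (aromatic): no H
  1 × N (charge +1): no H
  1 × O: no H
  1 × O (charge -1): no H
  Total hydrogens = 7.
Molecular formula: C10H7NO2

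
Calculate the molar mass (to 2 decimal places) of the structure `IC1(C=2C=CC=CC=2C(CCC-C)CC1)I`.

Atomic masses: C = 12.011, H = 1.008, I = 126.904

Molecular formula: C14H18I2.
M = 14×12.011 + 18×1.008 + 2×126.904 = 440.11 g/mol.

440.11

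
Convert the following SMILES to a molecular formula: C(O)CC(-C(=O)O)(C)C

C6H12O3

Heavy atoms from the SMILES: 6 C, 3 O.
Implicit hydrogens by atom environment:
  2 × C: 3 H each → 6
  2 × C: 2 H each → 4
  2 × C: no H
  2 × O: 1 H each → 2
  1 × O: no H
  Total hydrogens = 12.
Molecular formula: C6H12O3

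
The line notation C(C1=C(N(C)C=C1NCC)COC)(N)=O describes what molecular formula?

C10H17N3O2

Heavy atoms from the SMILES: 10 C, 3 N, 2 O.
Implicit hydrogens by atom environment:
  3 × C: 3 H each → 9
  3 × C (aromatic): no H
  2 × C: 2 H each → 4
  2 × O: no H
  1 × C (aromatic): 1 H
  1 × C: no H
  1 × N: 2 H
  1 × N: 1 H
  1 × N (aromatic): no H
  Total hydrogens = 17.
Molecular formula: C10H17N3O2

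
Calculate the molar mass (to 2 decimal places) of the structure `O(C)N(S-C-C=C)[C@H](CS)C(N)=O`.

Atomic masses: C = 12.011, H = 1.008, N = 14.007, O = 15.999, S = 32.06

222.32

Molecular formula: C7H14N2O2S2.
M = 7×12.011 + 14×1.008 + 2×14.007 + 2×15.999 + 2×32.06 = 222.32 g/mol.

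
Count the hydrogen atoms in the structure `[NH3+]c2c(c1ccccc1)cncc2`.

Hydrogens are implicit in SMILES; fill each atom to its normal valence:
  8 × C (aromatic): 1 H each → 8
  3 × C (aromatic): no H
  1 × N (charge +1): 3 H
  1 × N (aromatic): no H
  Total hydrogens = 11.

11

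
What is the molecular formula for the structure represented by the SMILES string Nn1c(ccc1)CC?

Heavy atoms from the SMILES: 6 C, 2 N.
Implicit hydrogens by atom environment:
  3 × C (aromatic): 1 H each → 3
  1 × C: 3 H
  1 × C: 2 H
  1 × C (aromatic): no H
  1 × N: 2 H
  1 × N (aromatic): no H
  Total hydrogens = 10.
Molecular formula: C6H10N2

C6H10N2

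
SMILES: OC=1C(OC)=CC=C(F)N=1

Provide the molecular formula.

C6H6FNO2

Heavy atoms from the SMILES: 6 C, 1 F, 1 N, 2 O.
Implicit hydrogens by atom environment:
  3 × C (aromatic): no H
  2 × C (aromatic): 1 H each → 2
  1 × C: 3 H
  1 × F: no H
  1 × N (aromatic): no H
  1 × O: 1 H
  1 × O: no H
  Total hydrogens = 6.
Molecular formula: C6H6FNO2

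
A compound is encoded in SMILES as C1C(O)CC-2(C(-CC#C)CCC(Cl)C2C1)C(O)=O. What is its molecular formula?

Heavy atoms from the SMILES: 14 C, 1 Cl, 3 O.
Implicit hydrogens by atom environment:
  6 × C: 2 H each → 12
  5 × C: 1 H each → 5
  3 × C: no H
  2 × O: 1 H each → 2
  1 × Cl: no H
  1 × O: no H
  Total hydrogens = 19.
Molecular formula: C14H19ClO3

C14H19ClO3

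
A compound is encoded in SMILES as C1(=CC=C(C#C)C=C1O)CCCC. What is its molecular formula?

C12H14O

Heavy atoms from the SMILES: 12 C, 1 O.
Implicit hydrogens by atom environment:
  3 × C: 2 H each → 6
  3 × C (aromatic): 1 H each → 3
  3 × C (aromatic): no H
  1 × C: 3 H
  1 × C: 1 H
  1 × C: no H
  1 × O: 1 H
  Total hydrogens = 14.
Molecular formula: C12H14O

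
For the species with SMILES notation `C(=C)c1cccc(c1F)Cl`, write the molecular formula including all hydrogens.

Heavy atoms from the SMILES: 8 C, 1 Cl, 1 F.
Implicit hydrogens by atom environment:
  3 × C (aromatic): 1 H each → 3
  3 × C (aromatic): no H
  1 × C: 2 H
  1 × C: 1 H
  1 × Cl: no H
  1 × F: no H
  Total hydrogens = 6.
Molecular formula: C8H6ClF

C8H6ClF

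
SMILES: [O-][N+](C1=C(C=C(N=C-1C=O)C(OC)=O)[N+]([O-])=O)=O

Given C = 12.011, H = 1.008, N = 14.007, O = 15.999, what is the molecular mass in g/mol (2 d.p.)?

255.14

Molecular formula: C8H5N3O7.
M = 8×12.011 + 5×1.008 + 3×14.007 + 7×15.999 = 255.14 g/mol.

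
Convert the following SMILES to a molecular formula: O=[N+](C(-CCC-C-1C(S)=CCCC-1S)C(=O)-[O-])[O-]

C11H16NO4S2-

Heavy atoms from the SMILES: 11 C, 1 N, 4 O, 2 S.
Implicit hydrogens by atom environment:
  5 × C: 2 H each → 10
  4 × C: 1 H each → 4
  2 × C: no H
  2 × O: no H
  2 × O (charge -1): no H
  2 × S: 1 H each → 2
  1 × N (charge +1): no H
  Total hydrogens = 16.
Net charge -1.
Molecular formula: C11H16NO4S2-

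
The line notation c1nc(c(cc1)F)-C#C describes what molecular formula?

Heavy atoms from the SMILES: 7 C, 1 F, 1 N.
Implicit hydrogens by atom environment:
  3 × C (aromatic): 1 H each → 3
  2 × C (aromatic): no H
  1 × C: 1 H
  1 × C: no H
  1 × F: no H
  1 × N (aromatic): no H
  Total hydrogens = 4.
Molecular formula: C7H4FN

C7H4FN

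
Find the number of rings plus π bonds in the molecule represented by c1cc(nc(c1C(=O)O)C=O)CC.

6

Molecular formula from the SMILES: C9H9NO3.
DoU = (2C + 2 + N − H − X)/2 = (2·9 + 2 + 1 − 9 − 0)/2 = 12/2 = 6.
(Structurally: 1 ring(s) + 5 π bond(s) = 6.)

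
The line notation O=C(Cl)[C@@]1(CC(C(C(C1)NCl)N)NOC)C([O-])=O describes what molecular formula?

C9H14Cl2N3O4-

Heavy atoms from the SMILES: 9 C, 2 Cl, 3 N, 4 O.
Implicit hydrogens by atom environment:
  3 × C: 1 H each → 3
  3 × C: no H
  3 × O: no H
  2 × C: 2 H each → 4
  2 × Cl: no H
  2 × N: 1 H each → 2
  1 × C: 3 H
  1 × N: 2 H
  1 × O (charge -1): no H
  Total hydrogens = 14.
Net charge -1.
Molecular formula: C9H14Cl2N3O4-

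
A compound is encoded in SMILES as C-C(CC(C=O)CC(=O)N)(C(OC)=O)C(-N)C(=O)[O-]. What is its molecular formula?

Heavy atoms from the SMILES: 11 C, 2 N, 6 O.
Implicit hydrogens by atom environment:
  5 × O: no H
  4 × C: no H
  3 × C: 1 H each → 3
  2 × C: 3 H each → 6
  2 × C: 2 H each → 4
  2 × N: 2 H each → 4
  1 × O (charge -1): no H
  Total hydrogens = 17.
Net charge -1.
Molecular formula: C11H17N2O6-

C11H17N2O6-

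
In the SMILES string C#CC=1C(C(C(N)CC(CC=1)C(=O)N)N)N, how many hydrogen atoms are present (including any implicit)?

18

Hydrogens are implicit in SMILES; fill each atom to its normal valence:
  6 × C: 1 H each → 6
  4 × N: 2 H each → 8
  3 × C: no H
  2 × C: 2 H each → 4
  1 × O: no H
  Total hydrogens = 18.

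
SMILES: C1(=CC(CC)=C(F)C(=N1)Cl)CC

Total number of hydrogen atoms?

11

Hydrogens are implicit in SMILES; fill each atom to its normal valence:
  4 × C (aromatic): no H
  2 × C: 3 H each → 6
  2 × C: 2 H each → 4
  1 × C (aromatic): 1 H
  1 × Cl: no H
  1 × F: no H
  1 × N (aromatic): no H
  Total hydrogens = 11.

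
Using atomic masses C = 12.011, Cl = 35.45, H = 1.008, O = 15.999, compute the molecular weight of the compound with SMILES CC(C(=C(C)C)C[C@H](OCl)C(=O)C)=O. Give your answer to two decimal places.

Molecular formula: C10H15ClO3.
M = 10×12.011 + 1×35.45 + 15×1.008 + 3×15.999 = 218.68 g/mol.

218.68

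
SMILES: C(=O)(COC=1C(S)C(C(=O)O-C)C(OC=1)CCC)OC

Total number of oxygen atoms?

6

The symbol for oxygen appears 6 times in the SMILES.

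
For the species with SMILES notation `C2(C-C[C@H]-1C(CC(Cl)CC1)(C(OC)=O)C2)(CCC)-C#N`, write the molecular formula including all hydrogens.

C16H24ClNO2

Heavy atoms from the SMILES: 16 C, 1 Cl, 1 N, 2 O.
Implicit hydrogens by atom environment:
  8 × C: 2 H each → 16
  4 × C: no H
  2 × C: 3 H each → 6
  2 × C: 1 H each → 2
  2 × O: no H
  1 × Cl: no H
  1 × N: no H
  Total hydrogens = 24.
Molecular formula: C16H24ClNO2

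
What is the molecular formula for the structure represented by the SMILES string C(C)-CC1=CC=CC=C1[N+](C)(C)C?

C12H20N+

Heavy atoms from the SMILES: 12 C, 1 N.
Implicit hydrogens by atom environment:
  4 × C: 3 H each → 12
  4 × C (aromatic): 1 H each → 4
  2 × C: 2 H each → 4
  2 × C (aromatic): no H
  1 × N (charge +1): no H
  Total hydrogens = 20.
Net charge +1.
Molecular formula: C12H20N+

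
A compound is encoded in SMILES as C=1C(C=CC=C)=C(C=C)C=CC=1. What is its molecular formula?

C12H12

Heavy atoms from the SMILES: 12 C.
Implicit hydrogens by atom environment:
  4 × C (aromatic): 1 H each → 4
  4 × C: 1 H each → 4
  2 × C: 2 H each → 4
  2 × C (aromatic): no H
  Total hydrogens = 12.
Molecular formula: C12H12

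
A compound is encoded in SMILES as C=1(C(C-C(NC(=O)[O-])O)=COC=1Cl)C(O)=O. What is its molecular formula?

Heavy atoms from the SMILES: 8 C, 1 Cl, 1 N, 6 O.
Implicit hydrogens by atom environment:
  3 × C (aromatic): no H
  2 × C: no H
  2 × O: 1 H each → 2
  2 × O: no H
  1 × C: 2 H
  1 × C (aromatic): 1 H
  1 × C: 1 H
  1 × Cl: no H
  1 × N: 1 H
  1 × O (aromatic): no H
  1 × O (charge -1): no H
  Total hydrogens = 7.
Net charge -1.
Molecular formula: C8H7ClNO6-

C8H7ClNO6-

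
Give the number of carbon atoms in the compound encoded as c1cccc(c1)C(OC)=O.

The symbol for carbon appears 8 times in the SMILES. Lowercase c denotes aromatic carbon and counts toward C.

8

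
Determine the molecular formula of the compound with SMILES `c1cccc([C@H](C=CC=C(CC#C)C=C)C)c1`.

C17H18

Heavy atoms from the SMILES: 17 C.
Implicit hydrogens by atom environment:
  6 × C: 1 H each → 6
  5 × C (aromatic): 1 H each → 5
  2 × C: 2 H each → 4
  2 × C: no H
  1 × C: 3 H
  1 × C (aromatic): no H
  Total hydrogens = 18.
Molecular formula: C17H18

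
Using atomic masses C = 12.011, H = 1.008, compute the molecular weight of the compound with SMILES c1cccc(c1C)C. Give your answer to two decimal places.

Molecular formula: C8H10.
M = 8×12.011 + 10×1.008 = 106.17 g/mol.

106.17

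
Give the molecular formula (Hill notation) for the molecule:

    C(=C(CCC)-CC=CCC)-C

Heavy atoms from the SMILES: 11 C.
Implicit hydrogens by atom environment:
  4 × C: 2 H each → 8
  3 × C: 3 H each → 9
  3 × C: 1 H each → 3
  1 × C: no H
  Total hydrogens = 20.
Molecular formula: C11H20

C11H20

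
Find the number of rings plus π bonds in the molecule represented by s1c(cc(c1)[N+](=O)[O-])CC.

4

Molecular formula from the SMILES: C6H7NO2S.
DoU = (2C + 2 + N − H − X)/2 = (2·6 + 2 + 1 − 7 − 0)/2 = 8/2 = 4.
(Structurally: 1 ring(s) + 3 π bond(s) = 4.)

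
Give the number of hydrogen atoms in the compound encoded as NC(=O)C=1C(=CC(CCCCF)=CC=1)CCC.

20

Hydrogens are implicit in SMILES; fill each atom to its normal valence:
  6 × C: 2 H each → 12
  3 × C (aromatic): 1 H each → 3
  3 × C (aromatic): no H
  1 × C: 3 H
  1 × C: no H
  1 × F: no H
  1 × N: 2 H
  1 × O: no H
  Total hydrogens = 20.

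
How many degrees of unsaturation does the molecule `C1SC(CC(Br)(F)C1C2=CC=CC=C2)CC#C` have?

7

Molecular formula from the SMILES: C14H14BrFS.
DoU = (2C + 2 + N − H − X)/2 = (2·14 + 2 + 0 − 14 − 2)/2 = 14/2 = 7.
(Structurally: 2 ring(s) + 5 π bond(s) = 7.)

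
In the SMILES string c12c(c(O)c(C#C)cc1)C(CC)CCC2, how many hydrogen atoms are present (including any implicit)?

Hydrogens are implicit in SMILES; fill each atom to its normal valence:
  4 × C: 2 H each → 8
  4 × C (aromatic): no H
  2 × C (aromatic): 1 H each → 2
  2 × C: 1 H each → 2
  1 × C: 3 H
  1 × C: no H
  1 × O: 1 H
  Total hydrogens = 16.

16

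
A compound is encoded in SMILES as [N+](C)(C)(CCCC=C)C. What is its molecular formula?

C8H18N+

Heavy atoms from the SMILES: 8 C, 1 N.
Implicit hydrogens by atom environment:
  4 × C: 2 H each → 8
  3 × C: 3 H each → 9
  1 × C: 1 H
  1 × N (charge +1): no H
  Total hydrogens = 18.
Net charge +1.
Molecular formula: C8H18N+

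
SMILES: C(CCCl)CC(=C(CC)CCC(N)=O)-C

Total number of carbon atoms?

12

The symbol for carbon appears 12 times in the SMILES. (Cl is a single chlorine, not C + l.)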